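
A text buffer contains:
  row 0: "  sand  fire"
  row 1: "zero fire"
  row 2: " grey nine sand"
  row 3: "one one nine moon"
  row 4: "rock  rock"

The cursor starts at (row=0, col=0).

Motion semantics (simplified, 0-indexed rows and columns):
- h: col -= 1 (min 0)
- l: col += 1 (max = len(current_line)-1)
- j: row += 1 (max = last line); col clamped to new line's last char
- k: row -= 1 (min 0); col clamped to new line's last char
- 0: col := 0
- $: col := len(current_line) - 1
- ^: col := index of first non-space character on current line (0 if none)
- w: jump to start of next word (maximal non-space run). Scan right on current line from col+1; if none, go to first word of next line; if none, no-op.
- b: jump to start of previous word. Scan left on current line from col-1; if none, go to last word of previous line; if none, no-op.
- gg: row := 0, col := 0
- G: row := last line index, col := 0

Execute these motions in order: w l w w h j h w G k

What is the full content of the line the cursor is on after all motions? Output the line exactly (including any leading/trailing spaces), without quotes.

Answer: one one nine moon

Derivation:
After 1 (w): row=0 col=2 char='s'
After 2 (l): row=0 col=3 char='a'
After 3 (w): row=0 col=8 char='f'
After 4 (w): row=1 col=0 char='z'
After 5 (h): row=1 col=0 char='z'
After 6 (j): row=2 col=0 char='_'
After 7 (h): row=2 col=0 char='_'
After 8 (w): row=2 col=1 char='g'
After 9 (G): row=4 col=0 char='r'
After 10 (k): row=3 col=0 char='o'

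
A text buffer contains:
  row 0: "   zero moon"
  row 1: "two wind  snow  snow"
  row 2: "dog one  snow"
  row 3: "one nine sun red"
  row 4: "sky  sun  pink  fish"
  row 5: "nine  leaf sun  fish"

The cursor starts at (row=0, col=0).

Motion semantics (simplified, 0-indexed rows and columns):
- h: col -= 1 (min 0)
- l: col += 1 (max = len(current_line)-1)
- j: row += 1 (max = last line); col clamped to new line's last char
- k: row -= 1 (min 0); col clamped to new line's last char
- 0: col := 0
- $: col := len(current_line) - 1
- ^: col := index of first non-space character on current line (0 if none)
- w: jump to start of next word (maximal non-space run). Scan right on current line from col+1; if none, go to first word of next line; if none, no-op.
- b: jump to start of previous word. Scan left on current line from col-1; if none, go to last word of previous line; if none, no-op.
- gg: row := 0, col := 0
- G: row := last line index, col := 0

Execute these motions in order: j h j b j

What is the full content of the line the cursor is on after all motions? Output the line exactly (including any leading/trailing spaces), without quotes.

Answer: dog one  snow

Derivation:
After 1 (j): row=1 col=0 char='t'
After 2 (h): row=1 col=0 char='t'
After 3 (j): row=2 col=0 char='d'
After 4 (b): row=1 col=16 char='s'
After 5 (j): row=2 col=12 char='w'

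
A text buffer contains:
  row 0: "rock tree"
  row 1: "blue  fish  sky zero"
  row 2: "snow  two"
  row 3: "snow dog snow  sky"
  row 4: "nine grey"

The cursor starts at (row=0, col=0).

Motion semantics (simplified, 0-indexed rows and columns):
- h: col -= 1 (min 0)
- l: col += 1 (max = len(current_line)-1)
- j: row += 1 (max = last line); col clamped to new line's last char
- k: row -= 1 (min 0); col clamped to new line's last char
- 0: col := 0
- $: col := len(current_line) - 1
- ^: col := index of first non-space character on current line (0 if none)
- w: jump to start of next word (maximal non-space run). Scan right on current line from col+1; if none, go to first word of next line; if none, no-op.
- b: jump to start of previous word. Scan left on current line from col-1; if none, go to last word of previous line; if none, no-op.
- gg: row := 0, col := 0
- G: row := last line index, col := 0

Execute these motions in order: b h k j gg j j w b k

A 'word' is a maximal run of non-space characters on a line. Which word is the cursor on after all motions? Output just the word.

Answer: blue

Derivation:
After 1 (b): row=0 col=0 char='r'
After 2 (h): row=0 col=0 char='r'
After 3 (k): row=0 col=0 char='r'
After 4 (j): row=1 col=0 char='b'
After 5 (gg): row=0 col=0 char='r'
After 6 (j): row=1 col=0 char='b'
After 7 (j): row=2 col=0 char='s'
After 8 (w): row=2 col=6 char='t'
After 9 (b): row=2 col=0 char='s'
After 10 (k): row=1 col=0 char='b'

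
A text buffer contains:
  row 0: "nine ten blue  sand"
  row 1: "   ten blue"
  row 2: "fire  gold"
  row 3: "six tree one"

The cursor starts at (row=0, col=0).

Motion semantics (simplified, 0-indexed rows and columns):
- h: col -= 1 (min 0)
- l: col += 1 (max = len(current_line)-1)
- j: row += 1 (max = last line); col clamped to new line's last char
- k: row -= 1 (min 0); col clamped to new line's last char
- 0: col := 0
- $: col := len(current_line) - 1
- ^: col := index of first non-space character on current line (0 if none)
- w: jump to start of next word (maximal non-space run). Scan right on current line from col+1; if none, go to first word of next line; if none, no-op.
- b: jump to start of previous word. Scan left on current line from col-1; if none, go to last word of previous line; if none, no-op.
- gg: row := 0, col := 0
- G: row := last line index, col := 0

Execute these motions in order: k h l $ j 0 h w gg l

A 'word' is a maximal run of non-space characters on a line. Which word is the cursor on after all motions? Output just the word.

Answer: nine

Derivation:
After 1 (k): row=0 col=0 char='n'
After 2 (h): row=0 col=0 char='n'
After 3 (l): row=0 col=1 char='i'
After 4 ($): row=0 col=18 char='d'
After 5 (j): row=1 col=10 char='e'
After 6 (0): row=1 col=0 char='_'
After 7 (h): row=1 col=0 char='_'
After 8 (w): row=1 col=3 char='t'
After 9 (gg): row=0 col=0 char='n'
After 10 (l): row=0 col=1 char='i'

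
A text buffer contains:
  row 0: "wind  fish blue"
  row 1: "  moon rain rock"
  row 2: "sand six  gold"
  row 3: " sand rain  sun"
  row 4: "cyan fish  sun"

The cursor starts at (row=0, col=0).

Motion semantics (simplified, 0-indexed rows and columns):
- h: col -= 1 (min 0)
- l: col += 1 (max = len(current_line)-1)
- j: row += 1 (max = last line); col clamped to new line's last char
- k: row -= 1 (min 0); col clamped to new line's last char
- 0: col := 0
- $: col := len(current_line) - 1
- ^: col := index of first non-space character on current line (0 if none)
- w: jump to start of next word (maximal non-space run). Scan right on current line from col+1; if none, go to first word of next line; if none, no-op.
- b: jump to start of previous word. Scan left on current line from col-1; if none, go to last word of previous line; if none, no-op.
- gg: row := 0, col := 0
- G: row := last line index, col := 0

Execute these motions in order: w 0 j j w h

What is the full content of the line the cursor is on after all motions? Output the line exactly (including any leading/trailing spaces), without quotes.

Answer: sand six  gold

Derivation:
After 1 (w): row=0 col=6 char='f'
After 2 (0): row=0 col=0 char='w'
After 3 (j): row=1 col=0 char='_'
After 4 (j): row=2 col=0 char='s'
After 5 (w): row=2 col=5 char='s'
After 6 (h): row=2 col=4 char='_'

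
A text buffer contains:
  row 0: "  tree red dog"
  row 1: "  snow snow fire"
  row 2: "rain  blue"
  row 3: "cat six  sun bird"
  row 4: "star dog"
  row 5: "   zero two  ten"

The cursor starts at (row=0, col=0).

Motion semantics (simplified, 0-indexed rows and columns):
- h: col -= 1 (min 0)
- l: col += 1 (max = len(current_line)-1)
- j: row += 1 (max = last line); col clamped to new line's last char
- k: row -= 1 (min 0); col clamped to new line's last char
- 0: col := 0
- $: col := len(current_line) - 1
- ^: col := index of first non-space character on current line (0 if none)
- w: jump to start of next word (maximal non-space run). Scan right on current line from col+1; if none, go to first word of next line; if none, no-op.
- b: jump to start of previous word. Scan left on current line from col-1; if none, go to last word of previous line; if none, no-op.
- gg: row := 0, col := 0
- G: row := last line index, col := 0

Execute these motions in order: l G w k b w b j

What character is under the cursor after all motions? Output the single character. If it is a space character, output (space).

Answer: (space)

Derivation:
After 1 (l): row=0 col=1 char='_'
After 2 (G): row=5 col=0 char='_'
After 3 (w): row=5 col=3 char='z'
After 4 (k): row=4 col=3 char='r'
After 5 (b): row=4 col=0 char='s'
After 6 (w): row=4 col=5 char='d'
After 7 (b): row=4 col=0 char='s'
After 8 (j): row=5 col=0 char='_'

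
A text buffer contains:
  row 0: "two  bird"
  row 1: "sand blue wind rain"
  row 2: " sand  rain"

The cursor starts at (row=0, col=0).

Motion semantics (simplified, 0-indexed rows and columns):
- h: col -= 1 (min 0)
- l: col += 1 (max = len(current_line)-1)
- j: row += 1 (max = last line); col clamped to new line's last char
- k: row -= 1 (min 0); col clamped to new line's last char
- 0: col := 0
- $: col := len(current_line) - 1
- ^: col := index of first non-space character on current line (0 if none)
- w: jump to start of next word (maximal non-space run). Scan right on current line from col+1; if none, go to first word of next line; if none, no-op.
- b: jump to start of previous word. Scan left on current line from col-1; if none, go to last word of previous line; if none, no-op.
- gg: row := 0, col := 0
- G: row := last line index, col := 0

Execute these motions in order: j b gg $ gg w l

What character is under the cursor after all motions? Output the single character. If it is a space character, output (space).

After 1 (j): row=1 col=0 char='s'
After 2 (b): row=0 col=5 char='b'
After 3 (gg): row=0 col=0 char='t'
After 4 ($): row=0 col=8 char='d'
After 5 (gg): row=0 col=0 char='t'
After 6 (w): row=0 col=5 char='b'
After 7 (l): row=0 col=6 char='i'

Answer: i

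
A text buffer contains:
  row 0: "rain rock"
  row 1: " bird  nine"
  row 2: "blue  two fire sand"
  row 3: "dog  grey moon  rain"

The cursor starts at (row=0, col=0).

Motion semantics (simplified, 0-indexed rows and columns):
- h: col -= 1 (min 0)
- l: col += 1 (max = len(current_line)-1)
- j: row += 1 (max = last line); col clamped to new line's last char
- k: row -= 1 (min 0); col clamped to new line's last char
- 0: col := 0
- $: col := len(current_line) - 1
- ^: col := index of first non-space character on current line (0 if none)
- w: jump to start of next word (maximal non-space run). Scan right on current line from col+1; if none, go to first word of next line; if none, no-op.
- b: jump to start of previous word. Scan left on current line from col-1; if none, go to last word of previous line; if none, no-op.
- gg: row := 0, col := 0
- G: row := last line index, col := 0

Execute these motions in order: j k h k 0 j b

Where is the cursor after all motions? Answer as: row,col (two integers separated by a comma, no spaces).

Answer: 0,5

Derivation:
After 1 (j): row=1 col=0 char='_'
After 2 (k): row=0 col=0 char='r'
After 3 (h): row=0 col=0 char='r'
After 4 (k): row=0 col=0 char='r'
After 5 (0): row=0 col=0 char='r'
After 6 (j): row=1 col=0 char='_'
After 7 (b): row=0 col=5 char='r'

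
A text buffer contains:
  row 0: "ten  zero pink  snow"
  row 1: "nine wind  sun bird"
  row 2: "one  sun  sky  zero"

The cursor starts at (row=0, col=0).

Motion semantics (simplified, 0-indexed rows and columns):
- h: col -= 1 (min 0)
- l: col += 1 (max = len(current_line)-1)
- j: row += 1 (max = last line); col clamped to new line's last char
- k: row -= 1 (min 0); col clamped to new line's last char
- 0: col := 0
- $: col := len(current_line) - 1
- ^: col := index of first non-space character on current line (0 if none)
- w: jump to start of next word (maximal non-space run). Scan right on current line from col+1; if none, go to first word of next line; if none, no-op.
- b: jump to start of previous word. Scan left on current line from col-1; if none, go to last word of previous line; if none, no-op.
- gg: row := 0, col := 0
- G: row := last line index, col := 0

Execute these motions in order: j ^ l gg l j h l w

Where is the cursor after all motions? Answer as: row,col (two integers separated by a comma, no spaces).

After 1 (j): row=1 col=0 char='n'
After 2 (^): row=1 col=0 char='n'
After 3 (l): row=1 col=1 char='i'
After 4 (gg): row=0 col=0 char='t'
After 5 (l): row=0 col=1 char='e'
After 6 (j): row=1 col=1 char='i'
After 7 (h): row=1 col=0 char='n'
After 8 (l): row=1 col=1 char='i'
After 9 (w): row=1 col=5 char='w'

Answer: 1,5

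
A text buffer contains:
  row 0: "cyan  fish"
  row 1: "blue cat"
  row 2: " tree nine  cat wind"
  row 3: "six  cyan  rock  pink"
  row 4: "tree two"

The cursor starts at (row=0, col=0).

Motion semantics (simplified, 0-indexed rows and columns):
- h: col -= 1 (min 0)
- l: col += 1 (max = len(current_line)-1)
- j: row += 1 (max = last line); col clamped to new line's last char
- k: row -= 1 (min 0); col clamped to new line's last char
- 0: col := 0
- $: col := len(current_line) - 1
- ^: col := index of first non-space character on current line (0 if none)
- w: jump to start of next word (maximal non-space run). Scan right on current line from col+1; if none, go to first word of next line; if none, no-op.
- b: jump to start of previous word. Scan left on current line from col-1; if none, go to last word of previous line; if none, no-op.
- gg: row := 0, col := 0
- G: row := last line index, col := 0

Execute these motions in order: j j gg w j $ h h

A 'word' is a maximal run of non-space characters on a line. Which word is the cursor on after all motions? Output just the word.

Answer: cat

Derivation:
After 1 (j): row=1 col=0 char='b'
After 2 (j): row=2 col=0 char='_'
After 3 (gg): row=0 col=0 char='c'
After 4 (w): row=0 col=6 char='f'
After 5 (j): row=1 col=6 char='a'
After 6 ($): row=1 col=7 char='t'
After 7 (h): row=1 col=6 char='a'
After 8 (h): row=1 col=5 char='c'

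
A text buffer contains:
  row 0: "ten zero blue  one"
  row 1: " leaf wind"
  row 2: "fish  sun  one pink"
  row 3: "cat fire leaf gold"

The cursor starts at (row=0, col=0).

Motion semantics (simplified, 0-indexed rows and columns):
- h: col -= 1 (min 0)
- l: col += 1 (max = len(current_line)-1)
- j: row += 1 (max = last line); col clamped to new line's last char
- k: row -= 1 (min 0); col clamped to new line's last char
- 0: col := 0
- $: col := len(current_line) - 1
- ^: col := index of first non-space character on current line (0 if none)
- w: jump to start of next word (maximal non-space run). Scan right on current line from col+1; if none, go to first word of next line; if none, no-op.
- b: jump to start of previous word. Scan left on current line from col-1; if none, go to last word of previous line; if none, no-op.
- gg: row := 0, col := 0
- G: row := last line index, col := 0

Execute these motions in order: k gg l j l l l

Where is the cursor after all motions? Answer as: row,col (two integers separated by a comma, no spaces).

After 1 (k): row=0 col=0 char='t'
After 2 (gg): row=0 col=0 char='t'
After 3 (l): row=0 col=1 char='e'
After 4 (j): row=1 col=1 char='l'
After 5 (l): row=1 col=2 char='e'
After 6 (l): row=1 col=3 char='a'
After 7 (l): row=1 col=4 char='f'

Answer: 1,4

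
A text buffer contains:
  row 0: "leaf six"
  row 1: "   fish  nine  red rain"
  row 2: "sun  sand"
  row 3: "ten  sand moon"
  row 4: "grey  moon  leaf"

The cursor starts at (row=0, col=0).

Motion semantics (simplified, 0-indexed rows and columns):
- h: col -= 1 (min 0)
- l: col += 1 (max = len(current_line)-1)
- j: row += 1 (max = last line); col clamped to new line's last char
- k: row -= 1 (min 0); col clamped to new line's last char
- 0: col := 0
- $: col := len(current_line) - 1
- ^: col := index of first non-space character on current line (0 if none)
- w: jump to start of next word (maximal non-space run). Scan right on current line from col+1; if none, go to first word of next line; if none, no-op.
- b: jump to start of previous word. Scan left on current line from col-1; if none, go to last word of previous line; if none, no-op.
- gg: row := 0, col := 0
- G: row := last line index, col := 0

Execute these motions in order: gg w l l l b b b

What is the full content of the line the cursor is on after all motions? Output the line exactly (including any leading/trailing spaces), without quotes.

After 1 (gg): row=0 col=0 char='l'
After 2 (w): row=0 col=5 char='s'
After 3 (l): row=0 col=6 char='i'
After 4 (l): row=0 col=7 char='x'
After 5 (l): row=0 col=7 char='x'
After 6 (b): row=0 col=5 char='s'
After 7 (b): row=0 col=0 char='l'
After 8 (b): row=0 col=0 char='l'

Answer: leaf six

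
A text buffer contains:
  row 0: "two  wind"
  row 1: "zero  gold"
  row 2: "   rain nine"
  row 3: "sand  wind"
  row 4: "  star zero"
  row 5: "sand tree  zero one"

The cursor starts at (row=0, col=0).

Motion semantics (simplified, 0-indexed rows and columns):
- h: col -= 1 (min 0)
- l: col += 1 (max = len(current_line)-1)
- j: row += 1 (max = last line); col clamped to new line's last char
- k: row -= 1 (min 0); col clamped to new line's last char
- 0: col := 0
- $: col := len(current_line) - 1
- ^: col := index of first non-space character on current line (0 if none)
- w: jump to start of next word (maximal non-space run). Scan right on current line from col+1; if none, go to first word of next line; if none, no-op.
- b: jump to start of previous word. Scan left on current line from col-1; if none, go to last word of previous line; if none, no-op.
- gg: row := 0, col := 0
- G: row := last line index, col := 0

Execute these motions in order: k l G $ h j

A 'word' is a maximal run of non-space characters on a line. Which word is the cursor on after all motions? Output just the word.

Answer: one

Derivation:
After 1 (k): row=0 col=0 char='t'
After 2 (l): row=0 col=1 char='w'
After 3 (G): row=5 col=0 char='s'
After 4 ($): row=5 col=18 char='e'
After 5 (h): row=5 col=17 char='n'
After 6 (j): row=5 col=17 char='n'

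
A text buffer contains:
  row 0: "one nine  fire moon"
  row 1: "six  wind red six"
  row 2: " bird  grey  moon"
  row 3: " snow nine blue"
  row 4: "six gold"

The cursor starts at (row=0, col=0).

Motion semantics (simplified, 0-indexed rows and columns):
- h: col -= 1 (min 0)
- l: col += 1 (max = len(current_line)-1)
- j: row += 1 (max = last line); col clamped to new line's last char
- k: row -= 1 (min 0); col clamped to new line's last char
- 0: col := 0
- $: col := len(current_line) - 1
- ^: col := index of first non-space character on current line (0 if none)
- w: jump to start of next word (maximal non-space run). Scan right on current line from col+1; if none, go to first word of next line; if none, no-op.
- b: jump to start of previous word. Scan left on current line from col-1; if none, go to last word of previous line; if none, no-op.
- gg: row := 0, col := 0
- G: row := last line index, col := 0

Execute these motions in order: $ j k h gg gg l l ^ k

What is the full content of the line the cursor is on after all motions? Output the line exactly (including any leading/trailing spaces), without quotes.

Answer: one nine  fire moon

Derivation:
After 1 ($): row=0 col=18 char='n'
After 2 (j): row=1 col=16 char='x'
After 3 (k): row=0 col=16 char='o'
After 4 (h): row=0 col=15 char='m'
After 5 (gg): row=0 col=0 char='o'
After 6 (gg): row=0 col=0 char='o'
After 7 (l): row=0 col=1 char='n'
After 8 (l): row=0 col=2 char='e'
After 9 (^): row=0 col=0 char='o'
After 10 (k): row=0 col=0 char='o'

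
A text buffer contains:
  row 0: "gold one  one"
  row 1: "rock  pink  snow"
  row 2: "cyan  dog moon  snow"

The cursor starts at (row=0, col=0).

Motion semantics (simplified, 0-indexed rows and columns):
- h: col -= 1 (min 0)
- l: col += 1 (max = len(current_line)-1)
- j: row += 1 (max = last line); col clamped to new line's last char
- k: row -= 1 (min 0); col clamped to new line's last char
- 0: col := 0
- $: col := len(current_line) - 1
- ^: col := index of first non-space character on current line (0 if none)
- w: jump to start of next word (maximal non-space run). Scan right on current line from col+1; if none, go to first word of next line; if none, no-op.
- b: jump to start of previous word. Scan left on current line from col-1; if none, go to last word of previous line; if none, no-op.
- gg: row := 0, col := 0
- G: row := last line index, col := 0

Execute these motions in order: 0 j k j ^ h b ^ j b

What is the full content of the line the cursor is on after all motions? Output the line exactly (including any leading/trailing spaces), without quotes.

After 1 (0): row=0 col=0 char='g'
After 2 (j): row=1 col=0 char='r'
After 3 (k): row=0 col=0 char='g'
After 4 (j): row=1 col=0 char='r'
After 5 (^): row=1 col=0 char='r'
After 6 (h): row=1 col=0 char='r'
After 7 (b): row=0 col=10 char='o'
After 8 (^): row=0 col=0 char='g'
After 9 (j): row=1 col=0 char='r'
After 10 (b): row=0 col=10 char='o'

Answer: gold one  one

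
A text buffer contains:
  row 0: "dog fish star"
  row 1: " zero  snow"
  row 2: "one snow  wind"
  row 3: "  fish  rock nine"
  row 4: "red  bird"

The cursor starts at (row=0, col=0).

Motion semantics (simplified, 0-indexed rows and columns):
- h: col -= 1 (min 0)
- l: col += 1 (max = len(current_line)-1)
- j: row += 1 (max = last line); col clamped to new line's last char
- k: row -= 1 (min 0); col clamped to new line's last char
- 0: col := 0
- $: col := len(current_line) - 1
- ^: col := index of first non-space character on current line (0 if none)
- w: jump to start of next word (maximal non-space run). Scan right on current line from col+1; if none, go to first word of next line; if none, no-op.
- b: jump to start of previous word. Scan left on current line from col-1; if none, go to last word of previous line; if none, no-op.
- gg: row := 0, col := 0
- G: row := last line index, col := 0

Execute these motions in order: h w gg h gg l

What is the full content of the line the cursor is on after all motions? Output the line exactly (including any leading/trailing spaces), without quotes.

After 1 (h): row=0 col=0 char='d'
After 2 (w): row=0 col=4 char='f'
After 3 (gg): row=0 col=0 char='d'
After 4 (h): row=0 col=0 char='d'
After 5 (gg): row=0 col=0 char='d'
After 6 (l): row=0 col=1 char='o'

Answer: dog fish star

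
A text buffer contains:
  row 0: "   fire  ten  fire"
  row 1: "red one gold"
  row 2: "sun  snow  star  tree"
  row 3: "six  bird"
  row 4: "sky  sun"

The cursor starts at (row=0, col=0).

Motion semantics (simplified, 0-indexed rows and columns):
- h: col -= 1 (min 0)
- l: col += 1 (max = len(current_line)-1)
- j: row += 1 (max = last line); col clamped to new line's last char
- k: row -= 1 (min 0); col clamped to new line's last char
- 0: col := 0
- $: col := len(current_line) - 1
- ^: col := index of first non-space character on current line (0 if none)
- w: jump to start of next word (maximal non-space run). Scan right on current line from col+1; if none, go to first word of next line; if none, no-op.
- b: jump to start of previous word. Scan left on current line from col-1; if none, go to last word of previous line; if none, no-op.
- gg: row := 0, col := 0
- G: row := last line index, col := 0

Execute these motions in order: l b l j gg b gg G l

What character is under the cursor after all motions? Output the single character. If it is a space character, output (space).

After 1 (l): row=0 col=1 char='_'
After 2 (b): row=0 col=1 char='_'
After 3 (l): row=0 col=2 char='_'
After 4 (j): row=1 col=2 char='d'
After 5 (gg): row=0 col=0 char='_'
After 6 (b): row=0 col=0 char='_'
After 7 (gg): row=0 col=0 char='_'
After 8 (G): row=4 col=0 char='s'
After 9 (l): row=4 col=1 char='k'

Answer: k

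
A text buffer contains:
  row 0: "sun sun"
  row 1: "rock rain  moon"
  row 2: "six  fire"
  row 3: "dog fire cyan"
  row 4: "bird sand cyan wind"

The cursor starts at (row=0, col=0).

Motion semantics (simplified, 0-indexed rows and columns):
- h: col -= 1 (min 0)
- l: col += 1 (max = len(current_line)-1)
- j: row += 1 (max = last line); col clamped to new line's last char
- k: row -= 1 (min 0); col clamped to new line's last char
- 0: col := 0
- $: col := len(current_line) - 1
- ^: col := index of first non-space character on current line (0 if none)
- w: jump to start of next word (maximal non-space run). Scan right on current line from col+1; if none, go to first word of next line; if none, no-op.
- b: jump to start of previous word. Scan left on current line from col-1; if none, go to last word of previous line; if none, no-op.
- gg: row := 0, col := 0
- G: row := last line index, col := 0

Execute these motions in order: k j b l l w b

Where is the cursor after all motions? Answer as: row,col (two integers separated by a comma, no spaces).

After 1 (k): row=0 col=0 char='s'
After 2 (j): row=1 col=0 char='r'
After 3 (b): row=0 col=4 char='s'
After 4 (l): row=0 col=5 char='u'
After 5 (l): row=0 col=6 char='n'
After 6 (w): row=1 col=0 char='r'
After 7 (b): row=0 col=4 char='s'

Answer: 0,4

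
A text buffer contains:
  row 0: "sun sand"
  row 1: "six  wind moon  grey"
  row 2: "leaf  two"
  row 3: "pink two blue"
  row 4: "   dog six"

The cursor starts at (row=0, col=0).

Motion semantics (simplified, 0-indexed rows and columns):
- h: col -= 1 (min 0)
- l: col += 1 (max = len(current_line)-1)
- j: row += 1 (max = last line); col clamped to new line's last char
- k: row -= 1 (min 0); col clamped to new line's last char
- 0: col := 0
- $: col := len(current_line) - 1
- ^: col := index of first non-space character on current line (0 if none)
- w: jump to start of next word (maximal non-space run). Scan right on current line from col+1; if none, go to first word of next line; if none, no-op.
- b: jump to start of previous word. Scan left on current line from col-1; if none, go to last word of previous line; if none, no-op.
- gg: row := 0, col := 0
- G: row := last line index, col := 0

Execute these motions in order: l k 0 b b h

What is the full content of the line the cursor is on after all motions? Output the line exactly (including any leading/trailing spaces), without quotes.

Answer: sun sand

Derivation:
After 1 (l): row=0 col=1 char='u'
After 2 (k): row=0 col=1 char='u'
After 3 (0): row=0 col=0 char='s'
After 4 (b): row=0 col=0 char='s'
After 5 (b): row=0 col=0 char='s'
After 6 (h): row=0 col=0 char='s'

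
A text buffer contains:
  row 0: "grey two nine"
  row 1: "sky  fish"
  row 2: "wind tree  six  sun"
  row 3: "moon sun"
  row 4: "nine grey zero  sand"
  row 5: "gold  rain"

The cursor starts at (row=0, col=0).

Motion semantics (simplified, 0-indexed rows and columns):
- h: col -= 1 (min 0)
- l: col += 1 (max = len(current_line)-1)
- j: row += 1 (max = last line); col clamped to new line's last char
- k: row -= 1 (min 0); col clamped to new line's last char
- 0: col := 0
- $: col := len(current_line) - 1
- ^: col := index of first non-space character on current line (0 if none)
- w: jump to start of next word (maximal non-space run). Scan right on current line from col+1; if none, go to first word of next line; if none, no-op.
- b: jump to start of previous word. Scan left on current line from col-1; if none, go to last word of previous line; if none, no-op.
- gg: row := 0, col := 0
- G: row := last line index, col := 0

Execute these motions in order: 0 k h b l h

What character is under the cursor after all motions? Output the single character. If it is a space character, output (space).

Answer: g

Derivation:
After 1 (0): row=0 col=0 char='g'
After 2 (k): row=0 col=0 char='g'
After 3 (h): row=0 col=0 char='g'
After 4 (b): row=0 col=0 char='g'
After 5 (l): row=0 col=1 char='r'
After 6 (h): row=0 col=0 char='g'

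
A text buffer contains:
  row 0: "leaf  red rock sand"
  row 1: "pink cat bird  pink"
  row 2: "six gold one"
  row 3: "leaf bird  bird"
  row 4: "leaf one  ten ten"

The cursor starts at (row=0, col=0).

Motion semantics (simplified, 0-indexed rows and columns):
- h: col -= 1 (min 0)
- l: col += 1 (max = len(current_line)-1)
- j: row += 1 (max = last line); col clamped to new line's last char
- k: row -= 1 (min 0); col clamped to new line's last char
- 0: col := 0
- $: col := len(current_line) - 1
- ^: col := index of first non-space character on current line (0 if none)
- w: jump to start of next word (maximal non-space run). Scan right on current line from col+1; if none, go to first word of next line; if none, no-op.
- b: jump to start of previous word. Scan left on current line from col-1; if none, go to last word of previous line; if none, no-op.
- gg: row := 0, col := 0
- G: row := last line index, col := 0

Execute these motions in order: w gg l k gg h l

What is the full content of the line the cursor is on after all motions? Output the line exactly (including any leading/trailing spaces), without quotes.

Answer: leaf  red rock sand

Derivation:
After 1 (w): row=0 col=6 char='r'
After 2 (gg): row=0 col=0 char='l'
After 3 (l): row=0 col=1 char='e'
After 4 (k): row=0 col=1 char='e'
After 5 (gg): row=0 col=0 char='l'
After 6 (h): row=0 col=0 char='l'
After 7 (l): row=0 col=1 char='e'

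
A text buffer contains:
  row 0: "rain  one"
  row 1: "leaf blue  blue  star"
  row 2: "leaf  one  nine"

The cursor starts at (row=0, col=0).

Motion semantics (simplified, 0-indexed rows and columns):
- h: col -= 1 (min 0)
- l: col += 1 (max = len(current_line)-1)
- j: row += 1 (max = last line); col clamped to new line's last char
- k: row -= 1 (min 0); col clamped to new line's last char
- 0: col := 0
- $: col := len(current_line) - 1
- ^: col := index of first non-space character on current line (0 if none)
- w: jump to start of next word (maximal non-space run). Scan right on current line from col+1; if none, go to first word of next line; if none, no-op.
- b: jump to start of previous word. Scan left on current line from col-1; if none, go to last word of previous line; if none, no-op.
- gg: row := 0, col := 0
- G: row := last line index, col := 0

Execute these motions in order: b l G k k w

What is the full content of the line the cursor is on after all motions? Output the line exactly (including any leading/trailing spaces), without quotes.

After 1 (b): row=0 col=0 char='r'
After 2 (l): row=0 col=1 char='a'
After 3 (G): row=2 col=0 char='l'
After 4 (k): row=1 col=0 char='l'
After 5 (k): row=0 col=0 char='r'
After 6 (w): row=0 col=6 char='o'

Answer: rain  one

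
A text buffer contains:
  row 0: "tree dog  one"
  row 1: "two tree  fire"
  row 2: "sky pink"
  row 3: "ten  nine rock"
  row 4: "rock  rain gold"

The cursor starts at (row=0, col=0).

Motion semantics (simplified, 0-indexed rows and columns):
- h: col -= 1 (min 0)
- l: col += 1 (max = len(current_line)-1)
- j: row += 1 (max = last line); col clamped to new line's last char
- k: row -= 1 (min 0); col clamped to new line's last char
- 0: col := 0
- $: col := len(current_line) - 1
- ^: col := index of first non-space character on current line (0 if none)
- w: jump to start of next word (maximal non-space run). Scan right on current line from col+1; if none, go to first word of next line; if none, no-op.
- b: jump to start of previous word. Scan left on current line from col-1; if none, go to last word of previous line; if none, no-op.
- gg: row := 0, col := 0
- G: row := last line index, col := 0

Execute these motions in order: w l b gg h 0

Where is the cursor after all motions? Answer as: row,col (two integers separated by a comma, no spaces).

After 1 (w): row=0 col=5 char='d'
After 2 (l): row=0 col=6 char='o'
After 3 (b): row=0 col=5 char='d'
After 4 (gg): row=0 col=0 char='t'
After 5 (h): row=0 col=0 char='t'
After 6 (0): row=0 col=0 char='t'

Answer: 0,0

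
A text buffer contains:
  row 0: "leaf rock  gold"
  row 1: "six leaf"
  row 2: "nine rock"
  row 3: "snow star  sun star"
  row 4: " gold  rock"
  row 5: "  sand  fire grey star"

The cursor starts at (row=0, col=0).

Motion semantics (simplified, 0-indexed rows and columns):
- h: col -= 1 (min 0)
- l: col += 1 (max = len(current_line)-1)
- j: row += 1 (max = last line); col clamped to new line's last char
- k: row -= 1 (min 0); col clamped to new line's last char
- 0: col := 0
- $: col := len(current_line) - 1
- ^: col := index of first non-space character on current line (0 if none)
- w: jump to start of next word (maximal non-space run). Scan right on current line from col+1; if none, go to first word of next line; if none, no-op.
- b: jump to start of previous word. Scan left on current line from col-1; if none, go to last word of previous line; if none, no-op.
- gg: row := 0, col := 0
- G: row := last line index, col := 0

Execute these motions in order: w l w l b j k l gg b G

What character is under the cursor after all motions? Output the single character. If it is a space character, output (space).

Answer: (space)

Derivation:
After 1 (w): row=0 col=5 char='r'
After 2 (l): row=0 col=6 char='o'
After 3 (w): row=0 col=11 char='g'
After 4 (l): row=0 col=12 char='o'
After 5 (b): row=0 col=11 char='g'
After 6 (j): row=1 col=7 char='f'
After 7 (k): row=0 col=7 char='c'
After 8 (l): row=0 col=8 char='k'
After 9 (gg): row=0 col=0 char='l'
After 10 (b): row=0 col=0 char='l'
After 11 (G): row=5 col=0 char='_'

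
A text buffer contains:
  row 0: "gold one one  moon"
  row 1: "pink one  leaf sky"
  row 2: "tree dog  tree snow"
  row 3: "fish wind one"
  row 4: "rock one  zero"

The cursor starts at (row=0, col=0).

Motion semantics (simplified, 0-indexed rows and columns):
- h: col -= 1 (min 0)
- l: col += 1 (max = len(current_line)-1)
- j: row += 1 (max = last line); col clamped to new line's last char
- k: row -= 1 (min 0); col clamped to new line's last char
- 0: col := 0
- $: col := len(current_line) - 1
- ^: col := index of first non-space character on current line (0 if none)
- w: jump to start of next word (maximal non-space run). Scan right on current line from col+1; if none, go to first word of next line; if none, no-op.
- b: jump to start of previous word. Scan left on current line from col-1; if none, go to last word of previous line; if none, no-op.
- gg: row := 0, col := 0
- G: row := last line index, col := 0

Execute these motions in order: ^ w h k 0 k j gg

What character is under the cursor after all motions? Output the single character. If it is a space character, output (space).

Answer: g

Derivation:
After 1 (^): row=0 col=0 char='g'
After 2 (w): row=0 col=5 char='o'
After 3 (h): row=0 col=4 char='_'
After 4 (k): row=0 col=4 char='_'
After 5 (0): row=0 col=0 char='g'
After 6 (k): row=0 col=0 char='g'
After 7 (j): row=1 col=0 char='p'
After 8 (gg): row=0 col=0 char='g'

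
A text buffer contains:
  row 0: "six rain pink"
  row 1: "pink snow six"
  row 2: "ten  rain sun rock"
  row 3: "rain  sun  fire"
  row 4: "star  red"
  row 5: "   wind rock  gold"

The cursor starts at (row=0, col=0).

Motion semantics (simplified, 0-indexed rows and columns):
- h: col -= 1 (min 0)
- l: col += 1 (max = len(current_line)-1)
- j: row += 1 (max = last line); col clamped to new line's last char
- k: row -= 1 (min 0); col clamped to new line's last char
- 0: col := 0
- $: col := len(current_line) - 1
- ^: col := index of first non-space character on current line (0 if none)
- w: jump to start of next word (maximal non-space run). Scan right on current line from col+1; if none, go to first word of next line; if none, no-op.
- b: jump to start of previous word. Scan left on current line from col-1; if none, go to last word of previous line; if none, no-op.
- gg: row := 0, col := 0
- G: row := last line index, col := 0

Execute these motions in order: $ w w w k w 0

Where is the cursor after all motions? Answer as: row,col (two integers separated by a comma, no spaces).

Answer: 1,0

Derivation:
After 1 ($): row=0 col=12 char='k'
After 2 (w): row=1 col=0 char='p'
After 3 (w): row=1 col=5 char='s'
After 4 (w): row=1 col=10 char='s'
After 5 (k): row=0 col=10 char='i'
After 6 (w): row=1 col=0 char='p'
After 7 (0): row=1 col=0 char='p'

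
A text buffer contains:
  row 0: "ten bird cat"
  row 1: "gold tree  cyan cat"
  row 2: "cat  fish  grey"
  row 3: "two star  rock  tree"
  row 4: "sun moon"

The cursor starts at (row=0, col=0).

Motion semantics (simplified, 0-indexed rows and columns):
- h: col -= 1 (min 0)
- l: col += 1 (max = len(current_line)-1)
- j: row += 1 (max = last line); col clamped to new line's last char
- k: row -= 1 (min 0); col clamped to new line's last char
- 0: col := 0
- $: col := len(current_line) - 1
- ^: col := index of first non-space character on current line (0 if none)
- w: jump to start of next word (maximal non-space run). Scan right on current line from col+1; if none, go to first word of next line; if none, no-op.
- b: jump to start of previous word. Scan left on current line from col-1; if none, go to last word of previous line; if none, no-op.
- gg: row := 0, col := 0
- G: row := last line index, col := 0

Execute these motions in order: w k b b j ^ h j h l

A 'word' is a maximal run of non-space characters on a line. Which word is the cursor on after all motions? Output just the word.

Answer: cat

Derivation:
After 1 (w): row=0 col=4 char='b'
After 2 (k): row=0 col=4 char='b'
After 3 (b): row=0 col=0 char='t'
After 4 (b): row=0 col=0 char='t'
After 5 (j): row=1 col=0 char='g'
After 6 (^): row=1 col=0 char='g'
After 7 (h): row=1 col=0 char='g'
After 8 (j): row=2 col=0 char='c'
After 9 (h): row=2 col=0 char='c'
After 10 (l): row=2 col=1 char='a'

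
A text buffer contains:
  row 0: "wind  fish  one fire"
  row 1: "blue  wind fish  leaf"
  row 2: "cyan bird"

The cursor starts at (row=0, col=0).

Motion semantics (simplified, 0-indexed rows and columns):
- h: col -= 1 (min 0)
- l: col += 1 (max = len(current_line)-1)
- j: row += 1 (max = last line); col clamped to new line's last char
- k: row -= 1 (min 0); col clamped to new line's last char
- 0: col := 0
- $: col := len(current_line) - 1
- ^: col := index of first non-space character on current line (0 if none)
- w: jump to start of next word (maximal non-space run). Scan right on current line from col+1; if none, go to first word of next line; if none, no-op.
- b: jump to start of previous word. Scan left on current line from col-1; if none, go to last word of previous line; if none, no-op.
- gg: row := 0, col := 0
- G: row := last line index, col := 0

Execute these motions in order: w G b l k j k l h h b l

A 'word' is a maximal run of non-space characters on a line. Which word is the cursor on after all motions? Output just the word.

After 1 (w): row=0 col=6 char='f'
After 2 (G): row=2 col=0 char='c'
After 3 (b): row=1 col=17 char='l'
After 4 (l): row=1 col=18 char='e'
After 5 (k): row=0 col=18 char='r'
After 6 (j): row=1 col=18 char='e'
After 7 (k): row=0 col=18 char='r'
After 8 (l): row=0 col=19 char='e'
After 9 (h): row=0 col=18 char='r'
After 10 (h): row=0 col=17 char='i'
After 11 (b): row=0 col=16 char='f'
After 12 (l): row=0 col=17 char='i'

Answer: fire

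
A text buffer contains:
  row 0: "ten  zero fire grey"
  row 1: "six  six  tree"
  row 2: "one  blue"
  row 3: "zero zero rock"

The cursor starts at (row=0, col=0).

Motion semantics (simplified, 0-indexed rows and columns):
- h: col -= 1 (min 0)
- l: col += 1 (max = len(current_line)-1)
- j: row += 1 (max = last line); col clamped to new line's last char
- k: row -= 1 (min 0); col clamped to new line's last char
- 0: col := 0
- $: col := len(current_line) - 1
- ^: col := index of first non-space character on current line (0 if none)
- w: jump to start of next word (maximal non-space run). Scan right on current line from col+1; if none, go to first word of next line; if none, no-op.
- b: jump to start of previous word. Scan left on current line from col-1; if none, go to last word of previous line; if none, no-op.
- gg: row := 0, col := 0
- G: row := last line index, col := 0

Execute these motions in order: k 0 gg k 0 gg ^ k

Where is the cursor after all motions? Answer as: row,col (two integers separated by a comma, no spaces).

Answer: 0,0

Derivation:
After 1 (k): row=0 col=0 char='t'
After 2 (0): row=0 col=0 char='t'
After 3 (gg): row=0 col=0 char='t'
After 4 (k): row=0 col=0 char='t'
After 5 (0): row=0 col=0 char='t'
After 6 (gg): row=0 col=0 char='t'
After 7 (^): row=0 col=0 char='t'
After 8 (k): row=0 col=0 char='t'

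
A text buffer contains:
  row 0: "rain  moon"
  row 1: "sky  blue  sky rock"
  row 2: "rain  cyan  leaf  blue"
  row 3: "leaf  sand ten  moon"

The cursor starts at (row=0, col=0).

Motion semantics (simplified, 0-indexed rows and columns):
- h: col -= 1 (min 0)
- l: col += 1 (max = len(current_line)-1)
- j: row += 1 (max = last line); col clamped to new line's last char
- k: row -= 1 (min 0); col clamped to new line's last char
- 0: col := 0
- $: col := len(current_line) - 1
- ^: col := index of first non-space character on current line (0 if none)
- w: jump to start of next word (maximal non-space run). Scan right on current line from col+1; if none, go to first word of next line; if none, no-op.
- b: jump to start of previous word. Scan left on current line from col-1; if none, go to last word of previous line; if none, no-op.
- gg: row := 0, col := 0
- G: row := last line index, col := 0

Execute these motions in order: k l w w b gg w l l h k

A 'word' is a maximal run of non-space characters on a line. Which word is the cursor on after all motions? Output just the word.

After 1 (k): row=0 col=0 char='r'
After 2 (l): row=0 col=1 char='a'
After 3 (w): row=0 col=6 char='m'
After 4 (w): row=1 col=0 char='s'
After 5 (b): row=0 col=6 char='m'
After 6 (gg): row=0 col=0 char='r'
After 7 (w): row=0 col=6 char='m'
After 8 (l): row=0 col=7 char='o'
After 9 (l): row=0 col=8 char='o'
After 10 (h): row=0 col=7 char='o'
After 11 (k): row=0 col=7 char='o'

Answer: moon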